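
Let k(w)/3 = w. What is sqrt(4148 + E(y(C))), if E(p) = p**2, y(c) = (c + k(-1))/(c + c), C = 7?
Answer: 6*sqrt(5646)/7 ≈ 64.406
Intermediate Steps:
k(w) = 3*w
y(c) = (-3 + c)/(2*c) (y(c) = (c + 3*(-1))/(c + c) = (c - 3)/((2*c)) = (-3 + c)*(1/(2*c)) = (-3 + c)/(2*c))
sqrt(4148 + E(y(C))) = sqrt(4148 + ((1/2)*(-3 + 7)/7)**2) = sqrt(4148 + ((1/2)*(1/7)*4)**2) = sqrt(4148 + (2/7)**2) = sqrt(4148 + 4/49) = sqrt(203256/49) = 6*sqrt(5646)/7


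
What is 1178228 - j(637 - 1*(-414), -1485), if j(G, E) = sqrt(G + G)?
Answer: 1178228 - sqrt(2102) ≈ 1.1782e+6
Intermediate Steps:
j(G, E) = sqrt(2)*sqrt(G) (j(G, E) = sqrt(2*G) = sqrt(2)*sqrt(G))
1178228 - j(637 - 1*(-414), -1485) = 1178228 - sqrt(2)*sqrt(637 - 1*(-414)) = 1178228 - sqrt(2)*sqrt(637 + 414) = 1178228 - sqrt(2)*sqrt(1051) = 1178228 - sqrt(2102)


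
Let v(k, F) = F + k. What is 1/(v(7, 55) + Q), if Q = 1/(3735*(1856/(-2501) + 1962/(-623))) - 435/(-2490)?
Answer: 11323119375/704010757501 ≈ 0.016084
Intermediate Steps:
Q = 1977356251/11323119375 (Q = 1/(3735*(1856*(-1/2501) + 1962*(-1/623))) - 435*(-1/2490) = 1/(3735*(-1856/2501 - 1962/623)) + 29/166 = 1/(3735*(-6063250/1558123)) + 29/166 = (1/3735)*(-1558123/6063250) + 29/166 = -1558123/22646238750 + 29/166 = 1977356251/11323119375 ≈ 0.17463)
1/(v(7, 55) + Q) = 1/((55 + 7) + 1977356251/11323119375) = 1/(62 + 1977356251/11323119375) = 1/(704010757501/11323119375) = 11323119375/704010757501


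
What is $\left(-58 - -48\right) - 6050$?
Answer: $-6060$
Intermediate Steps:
$\left(-58 - -48\right) - 6050 = \left(-58 + 48\right) - 6050 = -10 - 6050 = -6060$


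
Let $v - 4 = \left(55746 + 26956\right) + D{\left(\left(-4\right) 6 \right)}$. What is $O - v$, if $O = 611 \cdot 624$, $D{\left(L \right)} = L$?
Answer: $298582$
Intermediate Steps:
$v = 82682$ ($v = 4 + \left(\left(55746 + 26956\right) - 24\right) = 4 + \left(82702 - 24\right) = 4 + 82678 = 82682$)
$O = 381264$
$O - v = 381264 - 82682 = 298582$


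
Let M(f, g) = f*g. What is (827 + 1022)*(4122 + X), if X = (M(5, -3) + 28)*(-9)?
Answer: 7405245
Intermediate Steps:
X = -117 (X = (5*(-3) + 28)*(-9) = (-15 + 28)*(-9) = 13*(-9) = -117)
(827 + 1022)*(4122 + X) = (827 + 1022)*(4122 - 117) = 1849*4005 = 7405245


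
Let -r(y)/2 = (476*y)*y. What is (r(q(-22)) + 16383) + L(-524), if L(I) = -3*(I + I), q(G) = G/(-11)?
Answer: 15719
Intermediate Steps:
q(G) = -G/11 (q(G) = G*(-1/11) = -G/11)
L(I) = -6*I
r(y) = -952*y² (r(y) = -2*476*y*y = -952*y²)
(r(q(-22)) + 16383) + L(-524) = (-952*(-1/11*(-22))² + 16383) - 6*(-524) = (-952*2² + 16383) + 3144 = (-952*4 + 16383) + 3144 = (-3808 + 16383) + 3144 = 12575 + 3144 = 15719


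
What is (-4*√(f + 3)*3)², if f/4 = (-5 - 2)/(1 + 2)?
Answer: -912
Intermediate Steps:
f = -28/3 (f = 4*((-5 - 2)/(1 + 2)) = 4*(-7/3) = -28/3 ≈ -9.3333)
(-4*√(f + 3)*3)² = (-4*√(-28/3 + 3)*3)² = (-4*I*√57/3*3)² = (-4*I*√57)² = -912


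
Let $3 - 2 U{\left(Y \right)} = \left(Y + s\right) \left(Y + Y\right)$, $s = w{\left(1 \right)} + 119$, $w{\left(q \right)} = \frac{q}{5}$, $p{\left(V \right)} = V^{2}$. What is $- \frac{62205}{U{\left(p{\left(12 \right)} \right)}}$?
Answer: $\frac{207350}{126331} \approx 1.6413$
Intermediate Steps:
$w{\left(q \right)} = \frac{q}{5}$ ($w{\left(q \right)} = q \frac{1}{5} = \frac{q}{5}$)
$s = \frac{596}{5}$ ($s = \frac{1}{5} \cdot 1 + 119 = \frac{1}{5} + 119 = \frac{596}{5} \approx 119.2$)
$U{\left(Y \right)} = \frac{3}{2} - Y \left(\frac{596}{5} + Y\right)$ ($U{\left(Y \right)} = \frac{3}{2} - \frac{\left(Y + \frac{596}{5}\right) \left(Y + Y\right)}{2} = \frac{3}{2} - \frac{\left(\frac{596}{5} + Y\right) 2 Y}{2} = \frac{3}{2} - \frac{2 Y \left(\frac{596}{5} + Y\right)}{2} = \frac{3}{2} - Y \left(\frac{596}{5} + Y\right)$)
$- \frac{62205}{U{\left(p{\left(12 \right)} \right)}} = - \frac{62205}{\frac{3}{2} - \left(12^{2}\right)^{2} - \frac{596 \cdot 12^{2}}{5}} = - \frac{62205}{\frac{3}{2} - 144^{2} - \frac{85824}{5}} = - \frac{62205}{\frac{3}{2} - 20736 - \frac{85824}{5}} = - \frac{62205}{- \frac{378993}{10}} = \left(-62205\right) \left(- \frac{10}{378993}\right) = \frac{207350}{126331}$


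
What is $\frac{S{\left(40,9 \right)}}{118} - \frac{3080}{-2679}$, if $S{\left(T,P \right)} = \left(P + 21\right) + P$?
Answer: $\frac{467921}{316122} \approx 1.4802$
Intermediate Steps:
$S{\left(T,P \right)} = 21 + 2 P$ ($S{\left(T,P \right)} = \left(21 + P\right) + P = 21 + 2 P$)
$\frac{S{\left(40,9 \right)}}{118} - \frac{3080}{-2679} = \frac{21 + 2 \cdot 9}{118} - \frac{3080}{-2679} = \left(21 + 18\right) \frac{1}{118} - - \frac{3080}{2679} = 39 \cdot \frac{1}{118} + \frac{3080}{2679} = \frac{39}{118} + \frac{3080}{2679} = \frac{467921}{316122}$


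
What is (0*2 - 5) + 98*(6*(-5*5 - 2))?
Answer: -15881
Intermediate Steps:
(0*2 - 5) + 98*(6*(-5*5 - 2)) = (0 - 5) + 98*(6*(-25 - 2)) = -5 + 98*(6*(-27)) = -5 + 98*(-162) = -5 - 15876 = -15881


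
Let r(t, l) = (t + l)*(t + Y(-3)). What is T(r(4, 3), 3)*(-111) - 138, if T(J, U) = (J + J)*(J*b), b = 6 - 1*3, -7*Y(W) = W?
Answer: -640164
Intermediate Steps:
Y(W) = -W/7
b = 3 (b = 6 - 3 = 3)
r(t, l) = (3/7 + t)*(l + t) (r(t, l) = (t + l)*(t - 1/7*(-3)) = (l + t)*(t + 3/7) = (l + t)*(3/7 + t) = (3/7 + t)*(l + t))
T(J, U) = 6*J**2 (T(J, U) = (J + J)*(J*3) = (2*J)*(3*J) = 6*J**2)
T(r(4, 3), 3)*(-111) - 138 = (6*(4**2 + (3/7)*3 + (3/7)*4 + 3*4)**2)*(-111) - 138 = (6*(16 + 9/7 + 12/7 + 12)**2)*(-111) - 138 = (6*31**2)*(-111) - 138 = (6*961)*(-111) - 138 = 5766*(-111) - 138 = -640026 - 138 = -640164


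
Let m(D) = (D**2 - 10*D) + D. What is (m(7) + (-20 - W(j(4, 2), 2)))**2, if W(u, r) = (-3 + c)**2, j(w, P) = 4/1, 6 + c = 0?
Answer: 13225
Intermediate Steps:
c = -6 (c = -6 + 0 = -6)
j(w, P) = 4 (j(w, P) = 4*1 = 4)
W(u, r) = 81 (W(u, r) = (-3 - 6)**2 = (-9)**2 = 81)
m(D) = D**2 - 9*D
(m(7) + (-20 - W(j(4, 2), 2)))**2 = (7*(-9 + 7) + (-20 - 1*81))**2 = (7*(-2) + (-20 - 81))**2 = (-14 - 101)**2 = (-115)**2 = 13225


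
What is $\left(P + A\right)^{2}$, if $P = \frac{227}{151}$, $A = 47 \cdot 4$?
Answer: $\frac{818818225}{22801} \approx 35912.0$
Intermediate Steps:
$A = 188$
$P = \frac{227}{151}$ ($P = 227 \cdot \frac{1}{151} = \frac{227}{151} \approx 1.5033$)
$\left(P + A\right)^{2} = \left(\frac{227}{151} + 188\right)^{2} = \left(\frac{28615}{151}\right)^{2} = \frac{818818225}{22801}$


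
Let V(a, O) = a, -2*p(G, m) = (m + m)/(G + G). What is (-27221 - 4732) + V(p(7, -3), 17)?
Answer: -447339/14 ≈ -31953.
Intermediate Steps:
p(G, m) = -m/(2*G) (p(G, m) = -(m + m)/(2*(G + G)) = -2*m/(2*(2*G)) = -2*m*1/(2*G)/2 = -m/(2*G))
(-27221 - 4732) + V(p(7, -3), 17) = (-27221 - 4732) - ½*(-3)/7 = -31953 - ½*(-3)*⅐ = -31953 + 3/14 = -447339/14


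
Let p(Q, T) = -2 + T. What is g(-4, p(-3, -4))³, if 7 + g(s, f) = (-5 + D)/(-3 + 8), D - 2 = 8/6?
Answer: -10648/27 ≈ -394.37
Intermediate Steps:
D = 10/3 (D = 2 + 8/6 = 2 + 8*(⅙) = 2 + 4/3 = 10/3 ≈ 3.3333)
g(s, f) = -22/3 (g(s, f) = -7 + (-5 + 10/3)/(-3 + 8) = -7 - 5/3/5 = -7 - 5/3*⅕ = -7 - ⅓ = -22/3)
g(-4, p(-3, -4))³ = (-22/3)³ = -10648/27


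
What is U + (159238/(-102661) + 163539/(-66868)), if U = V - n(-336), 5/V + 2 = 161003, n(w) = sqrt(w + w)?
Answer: -4417350735268123/1105229320163748 - 4*I*sqrt(42) ≈ -3.9968 - 25.923*I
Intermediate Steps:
n(w) = sqrt(2)*sqrt(w) (n(w) = sqrt(2*w) = sqrt(2)*sqrt(w))
V = 5/161001 (V = 5/(-2 + 161003) = 5/161001 ≈ 3.1056e-5)
U = 5/161001 - 4*I*sqrt(42) (U = 5/161001 - sqrt(2)*sqrt(-336) = 5/161001 - sqrt(2)*4*I*sqrt(21) = 5/161001 - 4*I*sqrt(42) ≈ 3.1056e-5 - 25.923*I)
U + (159238/(-102661) + 163539/(-66868)) = (5/161001 - 4*I*sqrt(42)) + (159238/(-102661) + 163539/(-66868)) = (5/161001 - 4*I*sqrt(42)) + (159238*(-1/102661) + 163539*(-1/66868)) = (5/161001 - 4*I*sqrt(42)) + (-159238/102661 - 163539/66868) = (5/161001 - 4*I*sqrt(42)) - 27437003863/6864735748 = -4417350735268123/1105229320163748 - 4*I*sqrt(42)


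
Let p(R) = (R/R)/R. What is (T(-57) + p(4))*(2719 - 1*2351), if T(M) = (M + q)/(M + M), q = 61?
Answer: 4508/57 ≈ 79.088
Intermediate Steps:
p(R) = 1/R
T(M) = (61 + M)/(2*M) (T(M) = (M + 61)/(M + M) = (61 + M)/((2*M)) = (61 + M)*(1/(2*M)) = (61 + M)/(2*M))
(T(-57) + p(4))*(2719 - 1*2351) = ((1/2)*(61 - 57)/(-57) + 1/4)*(2719 - 1*2351) = ((1/2)*(-1/57)*4 + 1/4)*(2719 - 2351) = (-2/57 + 1/4)*368 = (49/228)*368 = 4508/57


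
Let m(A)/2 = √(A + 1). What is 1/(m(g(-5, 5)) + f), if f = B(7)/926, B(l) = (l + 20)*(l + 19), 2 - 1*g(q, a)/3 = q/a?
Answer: -162513/8451559 + 428738*√10/8451559 ≈ 0.14119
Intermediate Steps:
g(q, a) = 6 - 3*q/a
B(l) = (19 + l)*(20 + l) (B(l) = (20 + l)*(19 + l) = (19 + l)*(20 + l))
f = 351/463 (f = (380 + 7² + 39*7)/926 = (380 + 49 + 273)*(1/926) = 702*(1/926) = 351/463 ≈ 0.75810)
m(A) = 2*√(1 + A) (m(A) = 2*√(A + 1) = 2*√(1 + A))
1/(m(g(-5, 5)) + f) = 1/(2*√(1 + (6 - 3*(-5)/5)) + 351/463) = 1/(2*√(1 + (6 - 3*(-5)*⅕)) + 351/463) = 1/(2*√(1 + (6 + 3)) + 351/463) = 1/(2*√(1 + 9) + 351/463) = 1/(2*√10 + 351/463) = 1/(351/463 + 2*√10)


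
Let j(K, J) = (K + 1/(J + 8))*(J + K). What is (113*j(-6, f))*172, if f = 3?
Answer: 3790020/11 ≈ 3.4455e+5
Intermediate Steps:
j(K, J) = (J + K)*(K + 1/(8 + J)) (j(K, J) = (K + 1/(8 + J))*(J + K) = (J + K)*(K + 1/(8 + J)))
(113*j(-6, f))*172 = (113*((3 - 6 + 8*(-6)² + 3*(-6)² - 6*3² + 8*3*(-6))/(8 + 3)))*172 = (113*((3 - 6 + 8*36 + 3*36 - 6*9 - 144)/11))*172 = (113*((3 - 6 + 288 + 108 - 54 - 144)/11))*172 = (113*((1/11)*195))*172 = (113*(195/11))*172 = (22035/11)*172 = 3790020/11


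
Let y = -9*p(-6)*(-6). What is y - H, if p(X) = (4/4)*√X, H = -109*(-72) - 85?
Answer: -7763 + 54*I*√6 ≈ -7763.0 + 132.27*I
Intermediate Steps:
H = 7763 (H = 7848 - 85 = 7763)
p(X) = √X (p(X) = (4*(¼))*√X = 1*√X = √X)
y = 54*I*√6 (y = -9*I*√6*(-6) = 54*I*√6 ≈ 132.27*I)
y - H = 54*I*√6 - 1*7763 = 54*I*√6 - 7763 = -7763 + 54*I*√6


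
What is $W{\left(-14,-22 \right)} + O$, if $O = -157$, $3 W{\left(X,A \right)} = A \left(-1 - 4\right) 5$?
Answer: $\frac{79}{3} \approx 26.333$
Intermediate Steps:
$W{\left(X,A \right)} = - \frac{25 A}{3}$ ($W{\left(X,A \right)} = \frac{A \left(-1 - 4\right) 5}{3} = \frac{A \left(-5\right) 5}{3} = \frac{- 5 A 5}{3} = \frac{\left(-25\right) A}{3} = - \frac{25 A}{3}$)
$W{\left(-14,-22 \right)} + O = \left(- \frac{25}{3}\right) \left(-22\right) - 157 = \frac{550}{3} - 157 = \frac{79}{3}$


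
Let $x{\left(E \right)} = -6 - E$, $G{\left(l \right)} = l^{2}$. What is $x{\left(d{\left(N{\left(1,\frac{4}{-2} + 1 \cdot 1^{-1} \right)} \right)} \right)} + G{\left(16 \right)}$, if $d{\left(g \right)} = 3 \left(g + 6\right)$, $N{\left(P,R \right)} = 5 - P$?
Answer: $220$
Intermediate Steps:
$d{\left(g \right)} = 18 + 3 g$ ($d{\left(g \right)} = 3 \left(6 + g\right) = 18 + 3 g$)
$x{\left(d{\left(N{\left(1,\frac{4}{-2} + 1 \cdot 1^{-1} \right)} \right)} \right)} + G{\left(16 \right)} = \left(-6 - \left(18 + 3 \left(5 - 1\right)\right)\right) + 16^{2} = \left(-6 - \left(18 + 3 \left(5 - 1\right)\right)\right) + 256 = \left(-6 - \left(18 + 3 \cdot 4\right)\right) + 256 = \left(-6 - \left(18 + 12\right)\right) + 256 = \left(-6 - 30\right) + 256 = -36 + 256 = 220$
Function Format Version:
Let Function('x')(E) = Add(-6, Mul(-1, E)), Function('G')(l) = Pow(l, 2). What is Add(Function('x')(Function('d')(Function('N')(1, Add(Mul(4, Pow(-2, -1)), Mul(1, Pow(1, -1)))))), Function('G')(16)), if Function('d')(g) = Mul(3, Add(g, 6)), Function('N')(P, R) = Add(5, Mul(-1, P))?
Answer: 220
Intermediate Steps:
Function('d')(g) = Add(18, Mul(3, g)) (Function('d')(g) = Mul(3, Add(6, g)) = Add(18, Mul(3, g)))
Add(Function('x')(Function('d')(Function('N')(1, Add(Mul(4, Pow(-2, -1)), Mul(1, Pow(1, -1)))))), Function('G')(16)) = Add(Add(-6, Mul(-1, Add(18, Mul(3, Add(5, Mul(-1, 1)))))), Pow(16, 2)) = Add(Add(-6, Mul(-1, Add(18, Mul(3, Add(5, -1))))), 256) = Add(Add(-6, Mul(-1, Add(18, Mul(3, 4)))), 256) = Add(Add(-6, Mul(-1, Add(18, 12))), 256) = Add(Add(-6, Mul(-1, 30)), 256) = Add(Add(-6, -30), 256) = Add(-36, 256) = 220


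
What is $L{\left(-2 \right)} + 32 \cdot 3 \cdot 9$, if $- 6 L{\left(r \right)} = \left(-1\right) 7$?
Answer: $\frac{5191}{6} \approx 865.17$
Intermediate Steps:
$L{\left(r \right)} = \frac{7}{6}$ ($L{\left(r \right)} = - \frac{\left(-1\right) 7}{6} = \left(- \frac{1}{6}\right) \left(-7\right) = \frac{7}{6}$)
$L{\left(-2 \right)} + 32 \cdot 3 \cdot 9 = \frac{7}{6} + 32 \cdot 3 \cdot 9 = \frac{7}{6} + 32 \cdot 27 = \frac{7}{6} + 864 = \frac{5191}{6}$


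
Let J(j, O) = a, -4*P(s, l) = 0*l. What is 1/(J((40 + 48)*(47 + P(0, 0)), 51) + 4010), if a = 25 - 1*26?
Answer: 1/4009 ≈ 0.00024944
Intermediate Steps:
P(s, l) = 0 (P(s, l) = -0*l = -¼*0 = 0)
a = -1 (a = 25 - 26 = -1)
J(j, O) = -1
1/(J((40 + 48)*(47 + P(0, 0)), 51) + 4010) = 1/(-1 + 4010) = 1/4009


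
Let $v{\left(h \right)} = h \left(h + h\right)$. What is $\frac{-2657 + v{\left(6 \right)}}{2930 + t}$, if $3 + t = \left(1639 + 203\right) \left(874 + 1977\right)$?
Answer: $- \frac{235}{477679} \approx -0.00049196$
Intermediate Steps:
$t = 5251539$ ($t = -3 + \left(1639 + 203\right) \left(874 + 1977\right) = -3 + 1842 \cdot 2851 = -3 + 5251542 = 5251539$)
$v{\left(h \right)} = 2 h^{2}$ ($v{\left(h \right)} = h 2 h = 2 h^{2}$)
$\frac{-2657 + v{\left(6 \right)}}{2930 + t} = \frac{-2657 + 2 \cdot 6^{2}}{2930 + 5251539} = \frac{-2657 + 2 \cdot 36}{5254469} = \left(-2657 + 72\right) \frac{1}{5254469} = \left(-2585\right) \frac{1}{5254469} = - \frac{235}{477679}$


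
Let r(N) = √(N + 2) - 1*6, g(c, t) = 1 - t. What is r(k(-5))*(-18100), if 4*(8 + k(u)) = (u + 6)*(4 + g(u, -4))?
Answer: 108600 - 9050*I*√15 ≈ 1.086e+5 - 35051.0*I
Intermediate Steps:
k(u) = 11/2 + 9*u/4 (k(u) = -8 + ((u + 6)*(4 + (1 - 1*(-4))))/4 = -8 + ((6 + u)*(4 + (1 + 4)))/4 = -8 + ((6 + u)*(4 + 5))/4 = -8 + ((6 + u)*9)/4 = -8 + (54 + 9*u)/4 = -8 + (27/2 + 9*u/4) = 11/2 + 9*u/4)
r(N) = -6 + √(2 + N) (r(N) = √(2 + N) - 6 = -6 + √(2 + N))
r(k(-5))*(-18100) = (-6 + √(2 + (11/2 + (9/4)*(-5))))*(-18100) = (-6 + √(2 + (11/2 - 45/4)))*(-18100) = (-6 + √(2 - 23/4))*(-18100) = (-6 + √(-15/4))*(-18100) = (-6 + I*√15/2)*(-18100) = 108600 - 9050*I*√15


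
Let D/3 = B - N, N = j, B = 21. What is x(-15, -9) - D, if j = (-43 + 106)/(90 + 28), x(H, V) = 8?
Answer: -6301/118 ≈ -53.398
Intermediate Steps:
j = 63/118 ≈ 0.53390
N = 63/118 ≈ 0.53390
D = 7245/118 (D = 3*(21 - 1*63/118) = 3*(21 - 63/118) = 3*(2415/118) = 7245/118 ≈ 61.398)
x(-15, -9) - D = 8 - 1*7245/118 = 8 - 7245/118 = -6301/118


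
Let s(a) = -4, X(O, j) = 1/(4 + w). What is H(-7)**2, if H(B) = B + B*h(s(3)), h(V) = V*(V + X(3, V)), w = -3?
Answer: 8281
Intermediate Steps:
X(O, j) = 1 (X(O, j) = 1/(4 - 3) = 1/1 = 1)
h(V) = V*(1 + V) (h(V) = V*(V + 1) = V*(1 + V))
H(B) = 13*B (H(B) = B + B*(-4*(1 - 4)) = B + B*(-4*(-3)) = B + B*12 = B + 12*B = 13*B)
H(-7)**2 = (13*(-7))**2 = (-91)**2 = 8281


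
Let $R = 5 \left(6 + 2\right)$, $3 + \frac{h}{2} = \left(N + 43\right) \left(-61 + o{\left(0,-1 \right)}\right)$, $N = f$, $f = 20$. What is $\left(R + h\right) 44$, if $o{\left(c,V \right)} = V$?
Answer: $-342232$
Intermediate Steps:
$N = 20$
$h = -7818$ ($h = -6 + 2 \left(20 + 43\right) \left(-61 - 1\right) = -6 + 2 \cdot 63 \left(-62\right) = -6 + 2 \left(-3906\right) = -6 - 7812 = -7818$)
$R = 40$ ($R = 5 \cdot 8 = 40$)
$\left(R + h\right) 44 = \left(40 - 7818\right) 44 = \left(-7778\right) 44 = -342232$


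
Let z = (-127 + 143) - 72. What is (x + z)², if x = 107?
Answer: 2601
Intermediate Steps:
z = -56 (z = 16 - 72 = -56)
(x + z)² = (107 - 56)² = 51² = 2601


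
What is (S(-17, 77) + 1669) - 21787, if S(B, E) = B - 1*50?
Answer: -20185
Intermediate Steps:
S(B, E) = -50 + B (S(B, E) = B - 50 = -50 + B)
(S(-17, 77) + 1669) - 21787 = ((-50 - 17) + 1669) - 21787 = (-67 + 1669) - 21787 = 1602 - 21787 = -20185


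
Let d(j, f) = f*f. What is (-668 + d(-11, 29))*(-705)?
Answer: -121965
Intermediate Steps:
d(j, f) = f²
(-668 + d(-11, 29))*(-705) = (-668 + 29²)*(-705) = (-668 + 841)*(-705) = 173*(-705) = -121965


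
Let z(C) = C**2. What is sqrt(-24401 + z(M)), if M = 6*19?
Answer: I*sqrt(11405) ≈ 106.79*I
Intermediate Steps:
M = 114
sqrt(-24401 + z(M)) = sqrt(-24401 + 114**2) = sqrt(-24401 + 12996) = sqrt(-11405) = I*sqrt(11405)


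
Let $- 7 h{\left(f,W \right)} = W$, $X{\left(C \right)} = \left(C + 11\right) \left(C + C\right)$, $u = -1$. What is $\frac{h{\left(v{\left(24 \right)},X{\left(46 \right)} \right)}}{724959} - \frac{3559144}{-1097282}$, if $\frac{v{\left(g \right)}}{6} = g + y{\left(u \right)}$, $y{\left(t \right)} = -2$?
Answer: $\frac{3009313363144}{928065205011} \approx 3.2426$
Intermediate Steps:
$X{\left(C \right)} = 2 C \left(11 + C\right)$ ($X{\left(C \right)} = \left(11 + C\right) 2 C = 2 C \left(11 + C\right)$)
$v{\left(g \right)} = -12 + 6 g$ ($v{\left(g \right)} = 6 \left(g - 2\right) = 6 \left(-2 + g\right) = -12 + 6 g$)
$h{\left(f,W \right)} = - \frac{W}{7}$
$\frac{h{\left(v{\left(24 \right)},X{\left(46 \right)} \right)}}{724959} - \frac{3559144}{-1097282} = \frac{\left(- \frac{1}{7}\right) 2 \cdot 46 \left(11 + 46\right)}{724959} - \frac{3559144}{-1097282} = - \frac{2 \cdot 46 \cdot 57}{7} \cdot \frac{1}{724959} - - \frac{1779572}{548641} = \left(- \frac{1}{7}\right) 5244 \cdot \frac{1}{724959} + \frac{1779572}{548641} = \left(- \frac{5244}{7}\right) \frac{1}{724959} + \frac{1779572}{548641} = - \frac{1748}{1691571} + \frac{1779572}{548641} = \frac{3009313363144}{928065205011}$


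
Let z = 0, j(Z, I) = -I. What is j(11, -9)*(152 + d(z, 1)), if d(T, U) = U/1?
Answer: 1377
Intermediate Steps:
d(T, U) = U (d(T, U) = U*1 = U)
j(11, -9)*(152 + d(z, 1)) = (-1*(-9))*(152 + 1) = 9*153 = 1377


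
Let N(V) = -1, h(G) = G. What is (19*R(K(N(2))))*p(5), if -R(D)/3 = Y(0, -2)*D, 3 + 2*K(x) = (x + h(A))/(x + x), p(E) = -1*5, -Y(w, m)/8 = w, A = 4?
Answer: 0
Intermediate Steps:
Y(w, m) = -8*w
p(E) = -5
K(x) = -3/2 + (4 + x)/(4*x) (K(x) = -3/2 + ((x + 4)/(x + x))/2 = -3/2 + ((4 + x)/((2*x)))/2 = -3/2 + ((4 + x)*(1/(2*x)))/2 = -3/2 + ((4 + x)/(2*x))/2 = -3/2 + (4 + x)/(4*x))
R(D) = 0 (R(D) = -3*(-8*0)*D = -0*D = -3*0 = 0)
(19*R(K(N(2))))*p(5) = (19*0)*(-5) = 0*(-5) = 0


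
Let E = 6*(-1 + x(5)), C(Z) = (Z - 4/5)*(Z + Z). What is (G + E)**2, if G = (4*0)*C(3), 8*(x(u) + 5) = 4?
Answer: 1089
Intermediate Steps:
C(Z) = 2*Z*(-4/5 + Z) (C(Z) = (Z - 4*1/5)*(2*Z) = (Z - 4/5)*(2*Z) = (-4/5 + Z)*(2*Z) = 2*Z*(-4/5 + Z))
x(u) = -9/2 (x(u) = -5 + (1/8)*4 = -5 + 1/2 = -9/2)
E = -33 (E = 6*(-1 - 9/2) = 6*(-11/2) = -33)
G = 0 (G = (4*0)*((2/5)*3*(-4 + 5*3)) = 0*((2/5)*3*(-4 + 15)) = 0*((2/5)*3*11) = 0*(66/5) = 0)
(G + E)**2 = (0 - 33)**2 = (-33)**2 = 1089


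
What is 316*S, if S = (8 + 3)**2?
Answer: 38236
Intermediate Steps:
S = 121 (S = 11**2 = 121)
316*S = 316*121 = 38236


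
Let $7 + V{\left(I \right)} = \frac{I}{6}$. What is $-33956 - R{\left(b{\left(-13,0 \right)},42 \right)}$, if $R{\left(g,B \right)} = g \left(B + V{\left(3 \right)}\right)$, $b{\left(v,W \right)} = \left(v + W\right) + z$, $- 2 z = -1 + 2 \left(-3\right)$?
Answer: $- \frac{134475}{4} \approx -33619.0$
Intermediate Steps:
$V{\left(I \right)} = -7 + \frac{I}{6}$
$z = \frac{7}{2}$ ($z = - \frac{-1 + 2 \left(-3\right)}{2} = - \frac{-1 - 6}{2} = \left(- \frac{1}{2}\right) \left(-7\right) = \frac{7}{2} \approx 3.5$)
$b{\left(v,W \right)} = \frac{7}{2} + W + v$ ($b{\left(v,W \right)} = \left(v + W\right) + \frac{7}{2} = \left(W + v\right) + \frac{7}{2} = \frac{7}{2} + W + v$)
$R{\left(g,B \right)} = g \left(- \frac{13}{2} + B\right)$ ($R{\left(g,B \right)} = g \left(B + \left(-7 + \frac{1}{6} \cdot 3\right)\right) = g \left(B + \left(-7 + \frac{1}{2}\right)\right) = g \left(B - \frac{13}{2}\right) = g \left(- \frac{13}{2} + B\right)$)
$-33956 - R{\left(b{\left(-13,0 \right)},42 \right)} = -33956 - \frac{\left(\frac{7}{2} + 0 - 13\right) \left(-13 + 2 \cdot 42\right)}{2} = -33956 - \frac{1}{2} \left(- \frac{19}{2}\right) \left(-13 + 84\right) = -33956 - \frac{1}{2} \left(- \frac{19}{2}\right) 71 = -33956 - - \frac{1349}{4} = -33956 + \frac{1349}{4} = - \frac{134475}{4}$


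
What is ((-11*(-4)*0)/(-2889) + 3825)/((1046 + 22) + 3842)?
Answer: 765/982 ≈ 0.77902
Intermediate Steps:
((-11*(-4)*0)/(-2889) + 3825)/((1046 + 22) + 3842) = ((44*0)*(-1/2889) + 3825)/(1068 + 3842) = (0*(-1/2889) + 3825)/4910 = (0 + 3825)*(1/4910) = 3825*(1/4910) = 765/982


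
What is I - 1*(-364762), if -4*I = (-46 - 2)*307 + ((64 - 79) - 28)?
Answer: 1473827/4 ≈ 3.6846e+5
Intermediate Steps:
I = 14779/4 (I = -((-46 - 2)*307 + ((64 - 79) - 28))/4 = -(-48*307 + (-15 - 28))/4 = -(-14736 - 43)/4 = -¼*(-14779) = 14779/4 ≈ 3694.8)
I - 1*(-364762) = 14779/4 - 1*(-364762) = 14779/4 + 364762 = 1473827/4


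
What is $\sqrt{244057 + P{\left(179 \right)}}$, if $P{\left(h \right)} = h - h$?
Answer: $11 \sqrt{2017} \approx 494.02$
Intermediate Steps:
$P{\left(h \right)} = 0$
$\sqrt{244057 + P{\left(179 \right)}} = \sqrt{244057 + 0} = \sqrt{244057} = 11 \sqrt{2017}$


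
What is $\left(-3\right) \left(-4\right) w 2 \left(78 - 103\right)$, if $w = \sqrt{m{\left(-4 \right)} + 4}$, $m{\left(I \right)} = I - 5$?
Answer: $- 600 i \sqrt{5} \approx - 1341.6 i$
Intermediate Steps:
$m{\left(I \right)} = -5 + I$ ($m{\left(I \right)} = I - 5 = -5 + I$)
$w = i \sqrt{5}$ ($w = \sqrt{\left(-5 - 4\right) + 4} = \sqrt{-9 + 4} = \sqrt{-5} = i \sqrt{5} \approx 2.2361 i$)
$\left(-3\right) \left(-4\right) w 2 \left(78 - 103\right) = \left(-3\right) \left(-4\right) i \sqrt{5} \cdot 2 \left(78 - 103\right) = 12 i \sqrt{5} \cdot 2 \left(-25\right) = 24 i \sqrt{5} \left(-25\right) = - 600 i \sqrt{5}$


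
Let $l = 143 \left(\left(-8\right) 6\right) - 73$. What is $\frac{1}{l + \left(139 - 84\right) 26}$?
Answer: $- \frac{1}{5507} \approx -0.00018159$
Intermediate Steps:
$l = -6937$ ($l = 143 \left(-48\right) - 73 = -6864 - 73 = -6937$)
$\frac{1}{l + \left(139 - 84\right) 26} = \frac{1}{-6937 + \left(139 - 84\right) 26} = \frac{1}{-6937 + 55 \cdot 26} = \frac{1}{-6937 + 1430} = \frac{1}{-5507} = - \frac{1}{5507}$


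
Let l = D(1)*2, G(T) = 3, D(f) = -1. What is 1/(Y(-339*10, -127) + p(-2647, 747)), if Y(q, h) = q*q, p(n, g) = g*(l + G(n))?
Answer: 1/11492847 ≈ 8.7011e-8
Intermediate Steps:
l = -2 (l = -1*2 = -2)
p(n, g) = g (p(n, g) = g*(-2 + 3) = g*1 = g)
Y(q, h) = q²
1/(Y(-339*10, -127) + p(-2647, 747)) = 1/((-339*10)² + 747) = 1/((-3390)² + 747) = 1/(11492100 + 747) = 1/11492847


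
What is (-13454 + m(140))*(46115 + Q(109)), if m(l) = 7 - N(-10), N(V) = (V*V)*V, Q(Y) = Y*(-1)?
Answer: -572636682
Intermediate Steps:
Q(Y) = -Y
N(V) = V³ (N(V) = V²*V = V³)
m(l) = 1007 (m(l) = 7 - 1*(-10)³ = 7 - 1*(-1000) = 7 + 1000 = 1007)
(-13454 + m(140))*(46115 + Q(109)) = (-13454 + 1007)*(46115 - 1*109) = -12447*(46115 - 109) = -12447*46006 = -572636682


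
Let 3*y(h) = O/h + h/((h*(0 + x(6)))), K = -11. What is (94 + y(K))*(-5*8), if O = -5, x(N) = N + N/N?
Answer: -870400/231 ≈ -3768.0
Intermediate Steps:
x(N) = 1 + N (x(N) = N + 1 = 1 + N)
y(h) = 1/21 - 5/(3*h) (y(h) = (-5/h + h/((h*(0 + (1 + 6)))))/3 = (-5/h + h/((h*(0 + 7))))/3 = (-5/h + h/((h*7)))/3 = (-5/h + h/((7*h)))/3 = (-5/h + h*(1/(7*h)))/3 = (-5/h + 1/7)/3 = (1/7 - 5/h)/3 = 1/21 - 5/(3*h))
(94 + y(K))*(-5*8) = (94 + (1/21)*(-35 - 11)/(-11))*(-5*8) = (94 + (1/21)*(-1/11)*(-46))*(-40) = (94 + 46/231)*(-40) = (21760/231)*(-40) = -870400/231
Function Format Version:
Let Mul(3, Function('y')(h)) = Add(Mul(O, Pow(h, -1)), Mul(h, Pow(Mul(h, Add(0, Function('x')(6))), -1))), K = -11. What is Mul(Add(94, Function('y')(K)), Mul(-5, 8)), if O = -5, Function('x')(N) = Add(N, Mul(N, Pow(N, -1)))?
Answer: Rational(-870400, 231) ≈ -3768.0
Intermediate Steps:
Function('x')(N) = Add(1, N) (Function('x')(N) = Add(N, 1) = Add(1, N))
Function('y')(h) = Add(Rational(1, 21), Mul(Rational(-5, 3), Pow(h, -1))) (Function('y')(h) = Mul(Rational(1, 3), Add(Mul(-5, Pow(h, -1)), Mul(h, Pow(Mul(h, Add(0, Add(1, 6))), -1)))) = Mul(Rational(1, 3), Add(Mul(-5, Pow(h, -1)), Mul(h, Pow(Mul(h, Add(0, 7)), -1)))) = Mul(Rational(1, 3), Add(Mul(-5, Pow(h, -1)), Mul(h, Pow(Mul(h, 7), -1)))) = Mul(Rational(1, 3), Add(Mul(-5, Pow(h, -1)), Mul(h, Pow(Mul(7, h), -1)))) = Mul(Rational(1, 3), Add(Mul(-5, Pow(h, -1)), Mul(h, Mul(Rational(1, 7), Pow(h, -1))))) = Mul(Rational(1, 3), Add(Mul(-5, Pow(h, -1)), Rational(1, 7))) = Mul(Rational(1, 3), Add(Rational(1, 7), Mul(-5, Pow(h, -1)))) = Add(Rational(1, 21), Mul(Rational(-5, 3), Pow(h, -1))))
Mul(Add(94, Function('y')(K)), Mul(-5, 8)) = Mul(Add(94, Mul(Rational(1, 21), Pow(-11, -1), Add(-35, -11))), Mul(-5, 8)) = Mul(Add(94, Mul(Rational(1, 21), Rational(-1, 11), -46)), -40) = Mul(Add(94, Rational(46, 231)), -40) = Mul(Rational(21760, 231), -40) = Rational(-870400, 231)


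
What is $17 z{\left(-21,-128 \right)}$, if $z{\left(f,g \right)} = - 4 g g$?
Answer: $-1114112$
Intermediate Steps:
$z{\left(f,g \right)} = - 4 g^{2}$
$17 z{\left(-21,-128 \right)} = 17 \left(- 4 \left(-128\right)^{2}\right) = 17 \left(\left(-4\right) 16384\right) = 17 \left(-65536\right) = -1114112$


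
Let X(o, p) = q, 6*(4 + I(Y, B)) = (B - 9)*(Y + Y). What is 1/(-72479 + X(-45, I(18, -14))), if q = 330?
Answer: -1/72149 ≈ -1.3860e-5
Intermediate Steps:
I(Y, B) = -4 + Y*(-9 + B)/3 (I(Y, B) = -4 + ((B - 9)*(Y + Y))/6 = -4 + ((-9 + B)*(2*Y))/6 = -4 + (2*Y*(-9 + B))/6 = -4 + Y*(-9 + B)/3)
X(o, p) = 330
1/(-72479 + X(-45, I(18, -14))) = 1/(-72479 + 330) = 1/(-72149) = -1/72149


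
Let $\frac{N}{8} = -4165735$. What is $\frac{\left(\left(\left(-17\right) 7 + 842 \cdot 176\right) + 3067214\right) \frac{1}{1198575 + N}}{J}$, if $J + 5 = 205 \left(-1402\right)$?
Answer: $\frac{3215287}{9233869366575} \approx 3.4821 \cdot 10^{-7}$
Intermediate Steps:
$J = -287415$ ($J = -5 + 205 \left(-1402\right) = -5 - 287410 = -287415$)
$N = -33325880$ ($N = 8 \left(-4165735\right) = -33325880$)
$\frac{\left(\left(\left(-17\right) 7 + 842 \cdot 176\right) + 3067214\right) \frac{1}{1198575 + N}}{J} = \frac{\left(\left(\left(-17\right) 7 + 842 \cdot 176\right) + 3067214\right) \frac{1}{1198575 - 33325880}}{-287415} = \frac{\left(-119 + 148192\right) + 3067214}{-32127305} \left(- \frac{1}{287415}\right) = \left(148073 + 3067214\right) \left(- \frac{1}{32127305}\right) \left(- \frac{1}{287415}\right) = 3215287 \left(- \frac{1}{32127305}\right) \left(- \frac{1}{287415}\right) = \left(- \frac{3215287}{32127305}\right) \left(- \frac{1}{287415}\right) = \frac{3215287}{9233869366575}$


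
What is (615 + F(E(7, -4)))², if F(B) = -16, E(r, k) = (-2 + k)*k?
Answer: 358801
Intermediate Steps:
E(r, k) = k*(-2 + k)
(615 + F(E(7, -4)))² = (615 - 16)² = 599² = 358801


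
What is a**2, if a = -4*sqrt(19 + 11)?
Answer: 480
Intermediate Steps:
a = -4*sqrt(30) ≈ -21.909
a**2 = (-4*sqrt(30))**2 = 480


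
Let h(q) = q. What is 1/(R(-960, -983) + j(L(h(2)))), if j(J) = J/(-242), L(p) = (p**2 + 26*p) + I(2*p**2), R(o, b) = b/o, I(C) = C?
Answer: 116160/88223 ≈ 1.3167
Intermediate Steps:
L(p) = 3*p**2 + 26*p (L(p) = (p**2 + 26*p) + 2*p**2 = 3*p**2 + 26*p)
j(J) = -J/242 (j(J) = J*(-1/242) = -J/242)
1/(R(-960, -983) + j(L(h(2)))) = 1/(-983/(-960) - (26 + 3*2)/121) = 1/(-983*(-1/960) - (26 + 6)/121) = 1/(983/960 - 32/121) = 1/(88223/116160) = 116160/88223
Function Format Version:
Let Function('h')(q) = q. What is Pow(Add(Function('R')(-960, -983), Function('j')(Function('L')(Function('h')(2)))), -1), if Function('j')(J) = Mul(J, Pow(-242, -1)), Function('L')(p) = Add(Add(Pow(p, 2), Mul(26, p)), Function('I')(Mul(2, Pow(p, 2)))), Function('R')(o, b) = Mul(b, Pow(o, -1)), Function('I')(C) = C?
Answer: Rational(116160, 88223) ≈ 1.3167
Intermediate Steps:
Function('L')(p) = Add(Mul(3, Pow(p, 2)), Mul(26, p)) (Function('L')(p) = Add(Add(Pow(p, 2), Mul(26, p)), Mul(2, Pow(p, 2))) = Add(Mul(3, Pow(p, 2)), Mul(26, p)))
Function('j')(J) = Mul(Rational(-1, 242), J) (Function('j')(J) = Mul(J, Rational(-1, 242)) = Mul(Rational(-1, 242), J))
Pow(Add(Function('R')(-960, -983), Function('j')(Function('L')(Function('h')(2)))), -1) = Pow(Add(Mul(-983, Pow(-960, -1)), Mul(Rational(-1, 242), Mul(2, Add(26, Mul(3, 2))))), -1) = Pow(Add(Mul(-983, Rational(-1, 960)), Mul(Rational(-1, 242), Mul(2, Add(26, 6)))), -1) = Pow(Add(Rational(983, 960), Mul(Rational(-1, 242), Mul(2, 32))), -1) = Pow(Add(Rational(983, 960), Mul(Rational(-1, 242), 64)), -1) = Pow(Add(Rational(983, 960), Rational(-32, 121)), -1) = Pow(Rational(88223, 116160), -1) = Rational(116160, 88223)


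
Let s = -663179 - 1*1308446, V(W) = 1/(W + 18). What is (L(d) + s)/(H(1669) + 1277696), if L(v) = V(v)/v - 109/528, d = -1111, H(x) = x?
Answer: -114921112106789/74570992554960 ≈ -1.5411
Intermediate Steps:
V(W) = 1/(18 + W)
s = -1971625 (s = -663179 - 1308446 = -1971625)
L(v) = -109/528 + 1/(v*(18 + v)) (L(v) = 1/((18 + v)*v) - 109/528 = 1/(v*(18 + v)) - 109*1/528 = 1/(v*(18 + v)) - 109/528 = -109/528 + 1/(v*(18 + v)))
(L(d) + s)/(H(1669) + 1277696) = ((1/528)*(528 - 109*(-1111)*(18 - 1111))/(-1111*(18 - 1111)) - 1971625)/(1669 + 1277696) = ((1/528)*(-1/1111)*(528 - 109*(-1111)*(-1093))/(-1093) - 1971625)/1279365 = ((1/528)*(-1/1111)*(-1/1093)*(528 - 132361207) - 1971625)*(1/1279365) = ((1/528)*(-1/1111)*(-1/1093)*(-132360679) - 1971625)*(1/1279365) = (-12032789/58287504 - 1971625)*(1/1279365) = -114921112106789/58287504*1/1279365 = -114921112106789/74570992554960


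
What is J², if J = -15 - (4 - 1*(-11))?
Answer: 900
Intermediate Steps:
J = -30 (J = -15 - (4 + 11) = -15 - 1*15 = -15 - 15 = -30)
J² = (-30)² = 900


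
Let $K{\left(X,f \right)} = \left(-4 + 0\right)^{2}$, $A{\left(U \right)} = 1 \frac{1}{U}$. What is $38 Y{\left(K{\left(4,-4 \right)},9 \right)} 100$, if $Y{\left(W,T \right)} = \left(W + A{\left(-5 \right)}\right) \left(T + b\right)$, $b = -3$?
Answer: $360240$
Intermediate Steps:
$A{\left(U \right)} = \frac{1}{U}$
$K{\left(X,f \right)} = 16$ ($K{\left(X,f \right)} = \left(-4\right)^{2} = 16$)
$Y{\left(W,T \right)} = \left(-3 + T\right) \left(- \frac{1}{5} + W\right)$ ($Y{\left(W,T \right)} = \left(W + \frac{1}{-5}\right) \left(T - 3\right) = \left(W - \frac{1}{5}\right) \left(-3 + T\right) = \left(- \frac{1}{5} + W\right) \left(-3 + T\right) = \left(-3 + T\right) \left(- \frac{1}{5} + W\right)$)
$38 Y{\left(K{\left(4,-4 \right)},9 \right)} 100 = 38 \left(\frac{3}{5} - 48 - \frac{9}{5} + 9 \cdot 16\right) 100 = 38 \left(\frac{3}{5} - 48 - \frac{9}{5} + 144\right) 100 = 38 \cdot \frac{474}{5} \cdot 100 = \frac{18012}{5} \cdot 100 = 360240$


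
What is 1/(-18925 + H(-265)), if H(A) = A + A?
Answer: -1/19455 ≈ -5.1401e-5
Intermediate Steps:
H(A) = 2*A
1/(-18925 + H(-265)) = 1/(-18925 + 2*(-265)) = 1/(-18925 - 530) = 1/(-19455) = -1/19455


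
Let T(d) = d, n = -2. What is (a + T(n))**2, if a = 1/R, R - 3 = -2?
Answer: 1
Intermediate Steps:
R = 1 (R = 3 - 2 = 1)
a = 1 (a = 1/1 = 1)
(a + T(n))**2 = (1 - 2)**2 = (-1)**2 = 1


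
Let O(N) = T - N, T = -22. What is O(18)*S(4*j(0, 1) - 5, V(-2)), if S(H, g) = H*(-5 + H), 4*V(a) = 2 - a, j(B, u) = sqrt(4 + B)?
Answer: 240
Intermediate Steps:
V(a) = 1/2 - a/4 (V(a) = (2 - a)/4 = 1/2 - a/4)
O(N) = -22 - N
O(18)*S(4*j(0, 1) - 5, V(-2)) = (-22 - 1*18)*((4*sqrt(4 + 0) - 5)*(-5 + (4*sqrt(4 + 0) - 5))) = (-22 - 18)*((4*sqrt(4) - 5)*(-5 + (4*sqrt(4) - 5))) = -40*(4*2 - 5)*(-5 + (4*2 - 5)) = -40*(8 - 5)*(-5 + (8 - 5)) = -120*(-5 + 3) = -120*(-2) = -40*(-6) = 240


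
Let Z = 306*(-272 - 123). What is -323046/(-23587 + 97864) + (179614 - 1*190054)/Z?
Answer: -360674/84609 ≈ -4.2628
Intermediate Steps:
Z = -120870 (Z = 306*(-395) = -120870)
-323046/(-23587 + 97864) + (179614 - 1*190054)/Z = -323046/(-23587 + 97864) + (179614 - 1*190054)/(-120870) = -323046/74277 + (179614 - 190054)*(-1/120870) = -323046*1/74277 - 10440*(-1/120870) = -274/63 + 116/1343 = -360674/84609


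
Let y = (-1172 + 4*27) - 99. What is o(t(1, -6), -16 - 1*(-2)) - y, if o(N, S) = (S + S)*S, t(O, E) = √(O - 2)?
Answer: 1555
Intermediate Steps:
t(O, E) = √(-2 + O)
o(N, S) = 2*S² (o(N, S) = (2*S)*S = 2*S²)
y = -1163 (y = (-1172 + 108) - 99 = -1064 - 99 = -1163)
o(t(1, -6), -16 - 1*(-2)) - y = 2*(-16 - 1*(-2))² - 1*(-1163) = 2*(-16 + 2)² + 1163 = 2*(-14)² + 1163 = 2*196 + 1163 = 392 + 1163 = 1555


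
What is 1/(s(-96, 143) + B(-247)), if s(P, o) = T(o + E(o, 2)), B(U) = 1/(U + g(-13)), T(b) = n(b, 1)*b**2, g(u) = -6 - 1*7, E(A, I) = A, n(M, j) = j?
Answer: 260/21266959 ≈ 1.2226e-5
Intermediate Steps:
g(u) = -13 (g(u) = -6 - 7 = -13)
T(b) = b**2 (T(b) = 1*b**2 = b**2)
B(U) = 1/(-13 + U) (B(U) = 1/(U - 13) = 1/(-13 + U))
s(P, o) = 4*o**2 (s(P, o) = (o + o)**2 = (2*o)**2 = 4*o**2)
1/(s(-96, 143) + B(-247)) = 1/(4*143**2 + 1/(-13 - 247)) = 1/(4*20449 + 1/(-260)) = 1/(81796 - 1/260) = 1/(21266959/260) = 260/21266959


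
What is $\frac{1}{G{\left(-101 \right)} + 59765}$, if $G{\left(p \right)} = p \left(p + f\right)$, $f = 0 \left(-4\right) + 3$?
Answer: $\frac{1}{69663} \approx 1.4355 \cdot 10^{-5}$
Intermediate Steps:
$f = 3$ ($f = 0 + 3 = 3$)
$G{\left(p \right)} = p \left(3 + p\right)$ ($G{\left(p \right)} = p \left(p + 3\right) = p \left(3 + p\right)$)
$\frac{1}{G{\left(-101 \right)} + 59765} = \frac{1}{- 101 \left(3 - 101\right) + 59765} = \frac{1}{\left(-101\right) \left(-98\right) + 59765} = \frac{1}{9898 + 59765} = \frac{1}{69663}$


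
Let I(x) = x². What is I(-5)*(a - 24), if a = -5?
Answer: -725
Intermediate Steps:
I(-5)*(a - 24) = (-5)²*(-5 - 24) = 25*(-29) = -725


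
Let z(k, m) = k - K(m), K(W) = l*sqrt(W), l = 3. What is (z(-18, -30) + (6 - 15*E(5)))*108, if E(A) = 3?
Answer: -6156 - 324*I*sqrt(30) ≈ -6156.0 - 1774.6*I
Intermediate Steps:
K(W) = 3*sqrt(W)
z(k, m) = k - 3*sqrt(m)
(z(-18, -30) + (6 - 15*E(5)))*108 = ((-18 - 3*I*sqrt(30)) + (6 - 15*3))*108 = ((-18 - 3*I*sqrt(30)) + (6 - 45))*108 = ((-18 - 3*I*sqrt(30)) - 39)*108 = (-57 - 3*I*sqrt(30))*108 = -6156 - 324*I*sqrt(30)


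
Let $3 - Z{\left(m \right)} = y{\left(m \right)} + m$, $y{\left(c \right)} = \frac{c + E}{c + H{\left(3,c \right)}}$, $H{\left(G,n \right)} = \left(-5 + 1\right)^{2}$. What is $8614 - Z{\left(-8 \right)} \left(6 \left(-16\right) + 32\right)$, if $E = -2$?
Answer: $9398$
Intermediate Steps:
$H{\left(G,n \right)} = 16$ ($H{\left(G,n \right)} = \left(-4\right)^{2} = 16$)
$y{\left(c \right)} = \frac{-2 + c}{16 + c}$ ($y{\left(c \right)} = \frac{c - 2}{c + 16} = \frac{-2 + c}{16 + c}$)
$Z{\left(m \right)} = 3 - m - \frac{-2 + m}{16 + m}$ ($Z{\left(m \right)} = 3 - \left(\frac{-2 + m}{16 + m} + m\right) = 3 - \left(m + \frac{-2 + m}{16 + m}\right) = 3 - m - \frac{-2 + m}{16 + m}$)
$8614 - Z{\left(-8 \right)} \left(6 \left(-16\right) + 32\right) = 8614 - \frac{50 - \left(-8\right)^{2} - -112}{16 - 8} \left(6 \left(-16\right) + 32\right) = 8614 - \frac{50 - 64 + 112}{8} \left(-96 + 32\right) = 8614 - \frac{50 - 64 + 112}{8} \left(-64\right) = 8614 - \frac{1}{8} \cdot 98 \left(-64\right) = 8614 - \frac{49}{4} \left(-64\right) = 8614 - -784 = 8614 + 784 = 9398$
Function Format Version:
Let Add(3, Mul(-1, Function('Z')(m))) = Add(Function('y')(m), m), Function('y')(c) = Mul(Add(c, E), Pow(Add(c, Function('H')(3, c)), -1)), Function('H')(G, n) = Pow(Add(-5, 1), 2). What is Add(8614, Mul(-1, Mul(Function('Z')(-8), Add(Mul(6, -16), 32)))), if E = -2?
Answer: 9398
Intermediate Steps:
Function('H')(G, n) = 16 (Function('H')(G, n) = Pow(-4, 2) = 16)
Function('y')(c) = Mul(Pow(Add(16, c), -1), Add(-2, c)) (Function('y')(c) = Mul(Add(c, -2), Pow(Add(c, 16), -1)) = Mul(Add(-2, c), Pow(Add(16, c), -1)) = Mul(Pow(Add(16, c), -1), Add(-2, c)))
Function('Z')(m) = Add(3, Mul(-1, m), Mul(-1, Pow(Add(16, m), -1), Add(-2, m))) (Function('Z')(m) = Add(3, Mul(-1, Add(Mul(Pow(Add(16, m), -1), Add(-2, m)), m))) = Add(3, Mul(-1, Add(m, Mul(Pow(Add(16, m), -1), Add(-2, m))))) = Add(3, Add(Mul(-1, m), Mul(-1, Pow(Add(16, m), -1), Add(-2, m)))) = Add(3, Mul(-1, m), Mul(-1, Pow(Add(16, m), -1), Add(-2, m))))
Add(8614, Mul(-1, Mul(Function('Z')(-8), Add(Mul(6, -16), 32)))) = Add(8614, Mul(-1, Mul(Mul(Pow(Add(16, -8), -1), Add(50, Mul(-1, Pow(-8, 2)), Mul(-14, -8))), Add(Mul(6, -16), 32)))) = Add(8614, Mul(-1, Mul(Mul(Pow(8, -1), Add(50, Mul(-1, 64), 112)), Add(-96, 32)))) = Add(8614, Mul(-1, Mul(Mul(Rational(1, 8), Add(50, -64, 112)), -64))) = Add(8614, Mul(-1, Mul(Mul(Rational(1, 8), 98), -64))) = Add(8614, Mul(-1, Mul(Rational(49, 4), -64))) = Add(8614, Mul(-1, -784)) = Add(8614, 784) = 9398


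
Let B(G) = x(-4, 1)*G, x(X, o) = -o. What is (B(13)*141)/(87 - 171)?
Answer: 611/28 ≈ 21.821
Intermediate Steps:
B(G) = -G (B(G) = (-1*1)*G = -G)
(B(13)*141)/(87 - 171) = (-1*13*141)/(87 - 171) = -13*141/(-84) = -1833*(-1/84) = 611/28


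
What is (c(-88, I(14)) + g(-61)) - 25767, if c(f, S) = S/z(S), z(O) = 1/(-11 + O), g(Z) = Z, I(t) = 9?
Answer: -25846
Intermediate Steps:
c(f, S) = S*(-11 + S) (c(f, S) = S/(1/(-11 + S)) = S*(-11 + S))
(c(-88, I(14)) + g(-61)) - 25767 = (9*(-11 + 9) - 61) - 25767 = (9*(-2) - 61) - 25767 = (-18 - 61) - 25767 = -79 - 25767 = -25846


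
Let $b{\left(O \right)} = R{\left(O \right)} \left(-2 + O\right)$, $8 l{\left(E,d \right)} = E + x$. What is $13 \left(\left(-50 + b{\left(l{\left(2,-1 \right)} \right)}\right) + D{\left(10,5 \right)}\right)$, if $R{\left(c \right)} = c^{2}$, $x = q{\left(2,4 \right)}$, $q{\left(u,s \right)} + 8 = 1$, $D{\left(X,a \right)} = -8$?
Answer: $- \frac{392873}{512} \approx -767.33$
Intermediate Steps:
$q{\left(u,s \right)} = -7$ ($q{\left(u,s \right)} = -8 + 1 = -7$)
$x = -7$
$l{\left(E,d \right)} = - \frac{7}{8} + \frac{E}{8}$ ($l{\left(E,d \right)} = \frac{E - 7}{8} = \frac{-7 + E}{8} = - \frac{7}{8} + \frac{E}{8}$)
$b{\left(O \right)} = O^{2} \left(-2 + O\right)$
$13 \left(\left(-50 + b{\left(l{\left(2,-1 \right)} \right)}\right) + D{\left(10,5 \right)}\right) = 13 \left(\left(-50 + \left(- \frac{7}{8} + \frac{1}{8} \cdot 2\right)^{2} \left(-2 + \left(- \frac{7}{8} + \frac{1}{8} \cdot 2\right)\right)\right) - 8\right) = 13 \left(\left(-50 + \left(- \frac{7}{8} + \frac{1}{4}\right)^{2} \left(-2 + \left(- \frac{7}{8} + \frac{1}{4}\right)\right)\right) - 8\right) = 13 \left(\left(-50 + \left(- \frac{5}{8}\right)^{2} \left(-2 - \frac{5}{8}\right)\right) - 8\right) = 13 \left(\left(-50 + \frac{25}{64} \left(- \frac{21}{8}\right)\right) - 8\right) = 13 \left(\left(-50 - \frac{525}{512}\right) - 8\right) = 13 \left(- \frac{26125}{512} - 8\right) = 13 \left(- \frac{30221}{512}\right) = - \frac{392873}{512}$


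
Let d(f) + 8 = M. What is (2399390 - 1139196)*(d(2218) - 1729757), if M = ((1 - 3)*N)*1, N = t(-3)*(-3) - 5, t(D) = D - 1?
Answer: -2179857117126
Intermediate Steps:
t(D) = -1 + D
N = 7 (N = (-1 - 3)*(-3) - 5 = -4*(-3) - 5 = 12 - 5 = 7)
M = -14 (M = ((1 - 3)*7)*1 = -2*7*1 = -14*1 = -14)
d(f) = -22 (d(f) = -8 - 14 = -22)
(2399390 - 1139196)*(d(2218) - 1729757) = (2399390 - 1139196)*(-22 - 1729757) = 1260194*(-1729779) = -2179857117126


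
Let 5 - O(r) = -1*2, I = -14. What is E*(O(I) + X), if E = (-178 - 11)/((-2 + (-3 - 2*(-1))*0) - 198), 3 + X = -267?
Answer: -49707/200 ≈ -248.53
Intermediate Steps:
O(r) = 7 (O(r) = 5 - (-1)*2 = 5 - 1*(-2) = 5 + 2 = 7)
X = -270 (X = -3 - 267 = -270)
E = 189/200 (E = -189/((-2 + (-3 + 2)*0) - 198) = -189/((-2 - 1*0) - 198) = -189/((-2 + 0) - 198) = -189/(-2 - 198) = -189/(-200) = -189*(-1/200) = 189/200 ≈ 0.94500)
E*(O(I) + X) = 189*(7 - 270)/200 = (189/200)*(-263) = -49707/200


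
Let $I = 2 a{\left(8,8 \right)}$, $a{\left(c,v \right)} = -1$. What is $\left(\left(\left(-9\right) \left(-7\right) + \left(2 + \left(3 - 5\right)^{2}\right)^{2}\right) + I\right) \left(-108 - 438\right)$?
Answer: $-52962$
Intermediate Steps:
$I = -2$ ($I = 2 \left(-1\right) = -2$)
$\left(\left(\left(-9\right) \left(-7\right) + \left(2 + \left(3 - 5\right)^{2}\right)^{2}\right) + I\right) \left(-108 - 438\right) = \left(\left(\left(-9\right) \left(-7\right) + \left(2 + \left(3 - 5\right)^{2}\right)^{2}\right) - 2\right) \left(-108 - 438\right) = \left(\left(63 + \left(2 + \left(-2\right)^{2}\right)^{2}\right) - 2\right) \left(-546\right) = \left(\left(63 + \left(2 + 4\right)^{2}\right) - 2\right) \left(-546\right) = \left(\left(63 + 6^{2}\right) - 2\right) \left(-546\right) = \left(\left(63 + 36\right) - 2\right) \left(-546\right) = \left(99 - 2\right) \left(-546\right) = 97 \left(-546\right) = -52962$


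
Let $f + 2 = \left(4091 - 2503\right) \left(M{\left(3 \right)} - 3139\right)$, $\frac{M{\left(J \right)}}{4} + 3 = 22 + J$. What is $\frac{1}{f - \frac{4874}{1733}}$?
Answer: $- \frac{1733}{8396372544} \approx -2.064 \cdot 10^{-7}$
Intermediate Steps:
$M{\left(J \right)} = 76 + 4 J$ ($M{\left(J \right)} = -12 + 4 \left(22 + J\right) = -12 + \left(88 + 4 J\right) = 76 + 4 J$)
$f = -4844990$ ($f = -2 + \left(4091 - 2503\right) \left(\left(76 + 4 \cdot 3\right) - 3139\right) = -2 + 1588 \left(\left(76 + 12\right) - 3139\right) = -2 + 1588 \left(88 - 3139\right) = -2 + 1588 \left(-3051\right) = -2 - 4844988 = -4844990$)
$\frac{1}{f - \frac{4874}{1733}} = \frac{1}{-4844990 - \frac{4874}{1733}} = \frac{1}{- \frac{8396372544}{1733}} = - \frac{1733}{8396372544}$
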